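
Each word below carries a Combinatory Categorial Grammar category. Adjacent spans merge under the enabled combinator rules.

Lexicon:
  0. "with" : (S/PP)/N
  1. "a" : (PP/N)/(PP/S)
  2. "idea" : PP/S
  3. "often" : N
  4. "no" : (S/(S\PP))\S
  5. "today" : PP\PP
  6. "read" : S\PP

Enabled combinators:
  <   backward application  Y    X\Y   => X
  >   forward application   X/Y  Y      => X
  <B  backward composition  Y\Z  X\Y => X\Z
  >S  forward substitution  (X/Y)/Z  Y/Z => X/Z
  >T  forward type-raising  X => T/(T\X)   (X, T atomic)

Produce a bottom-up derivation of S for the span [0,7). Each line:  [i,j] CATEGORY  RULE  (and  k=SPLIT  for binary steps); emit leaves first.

[0,7] S   >
  [0,5] S/(S\PP)   <
    [0,4] S   >
      [0,3] S/N   >S
        [0,1] "with" : (S/PP)/N
        [1,3] PP/N   >
          [1,2] "a" : (PP/N)/(PP/S)
          [2,3] "idea" : PP/S
      [3,4] "often" : N
    [4,5] "no" : (S/(S\PP))\S
  [5,7] S\PP   <B
    [5,6] "today" : PP\PP
    [6,7] "read" : S\PP

[0,1] (S/PP)/N  lex  "with"
[1,2] (PP/N)/(PP/S)  lex  "a"
[2,3] PP/S  lex  "idea"
[1,3] PP/N  >  k=2
[0,3] S/N  >S  k=1
[3,4] N  lex  "often"
[0,4] S  >  k=3
[4,5] (S/(S\PP))\S  lex  "no"
[0,5] S/(S\PP)  <  k=4
[5,6] PP\PP  lex  "today"
[6,7] S\PP  lex  "read"
[5,7] S\PP  <B  k=6
[0,7] S  >  k=5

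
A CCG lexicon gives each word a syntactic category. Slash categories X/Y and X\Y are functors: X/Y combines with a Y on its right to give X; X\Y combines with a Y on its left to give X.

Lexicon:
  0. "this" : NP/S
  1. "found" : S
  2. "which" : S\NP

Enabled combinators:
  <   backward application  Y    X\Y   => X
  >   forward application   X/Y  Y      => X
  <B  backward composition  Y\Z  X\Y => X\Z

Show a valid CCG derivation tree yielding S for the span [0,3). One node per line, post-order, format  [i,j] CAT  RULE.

[0,1] NP/S  lex  "this"
[1,2] S  lex  "found"
[0,2] NP  >  k=1
[2,3] S\NP  lex  "which"
[0,3] S  <  k=2

[0,3] S   <
  [0,2] NP   >
    [0,1] "this" : NP/S
    [1,2] "found" : S
  [2,3] "which" : S\NP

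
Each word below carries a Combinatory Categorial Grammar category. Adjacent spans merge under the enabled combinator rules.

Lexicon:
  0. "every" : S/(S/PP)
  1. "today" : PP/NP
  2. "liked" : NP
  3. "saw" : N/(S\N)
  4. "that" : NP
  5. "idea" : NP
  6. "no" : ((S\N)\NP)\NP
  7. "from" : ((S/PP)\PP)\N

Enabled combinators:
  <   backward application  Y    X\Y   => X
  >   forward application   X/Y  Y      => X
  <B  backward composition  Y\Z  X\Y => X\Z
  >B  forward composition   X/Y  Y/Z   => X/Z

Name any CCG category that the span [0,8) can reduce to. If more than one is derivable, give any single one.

[0,8] S   >
  [0,1] "every" : S/(S/PP)
  [1,8] S/PP   <
    [1,3] PP   >
      [1,2] "today" : PP/NP
      [2,3] "liked" : NP
    [3,8] (S/PP)\PP   <
      [3,7] N   >
        [3,4] "saw" : N/(S\N)
        [4,7] S\N   <
          [4,5] "that" : NP
          [5,7] (S\N)\NP   <
            [5,6] "idea" : NP
            [6,7] "no" : ((S\N)\NP)\NP
      [7,8] "from" : ((S/PP)\PP)\N

S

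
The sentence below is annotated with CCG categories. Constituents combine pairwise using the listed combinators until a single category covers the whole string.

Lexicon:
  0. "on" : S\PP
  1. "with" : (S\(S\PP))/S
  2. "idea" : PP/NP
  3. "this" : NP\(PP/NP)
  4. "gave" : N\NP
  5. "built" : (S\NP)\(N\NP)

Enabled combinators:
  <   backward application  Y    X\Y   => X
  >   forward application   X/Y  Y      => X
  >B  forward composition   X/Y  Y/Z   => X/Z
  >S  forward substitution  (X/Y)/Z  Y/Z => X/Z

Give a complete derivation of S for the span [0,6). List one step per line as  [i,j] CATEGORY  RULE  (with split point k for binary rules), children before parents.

[0,6] S   <
  [0,1] "on" : S\PP
  [1,6] S\(S\PP)   >
    [1,2] "with" : (S\(S\PP))/S
    [2,6] S   <
      [2,4] NP   <
        [2,3] "idea" : PP/NP
        [3,4] "this" : NP\(PP/NP)
      [4,6] S\NP   <
        [4,5] "gave" : N\NP
        [5,6] "built" : (S\NP)\(N\NP)

[0,1] S\PP  lex  "on"
[1,2] (S\(S\PP))/S  lex  "with"
[2,3] PP/NP  lex  "idea"
[3,4] NP\(PP/NP)  lex  "this"
[2,4] NP  <  k=3
[4,5] N\NP  lex  "gave"
[5,6] (S\NP)\(N\NP)  lex  "built"
[4,6] S\NP  <  k=5
[2,6] S  <  k=4
[1,6] S\(S\PP)  >  k=2
[0,6] S  <  k=1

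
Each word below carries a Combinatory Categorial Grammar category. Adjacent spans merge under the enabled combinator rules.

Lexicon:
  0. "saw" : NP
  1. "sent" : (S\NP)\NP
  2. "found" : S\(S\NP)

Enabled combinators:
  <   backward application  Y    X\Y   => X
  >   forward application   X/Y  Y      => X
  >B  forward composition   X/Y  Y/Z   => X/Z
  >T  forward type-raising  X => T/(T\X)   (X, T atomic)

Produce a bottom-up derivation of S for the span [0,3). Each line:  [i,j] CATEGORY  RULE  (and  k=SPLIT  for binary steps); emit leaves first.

[0,1] NP  lex  "saw"
[1,2] (S\NP)\NP  lex  "sent"
[0,2] S\NP  <  k=1
[2,3] S\(S\NP)  lex  "found"
[0,3] S  <  k=2

[0,3] S   <
  [0,2] S\NP   <
    [0,1] "saw" : NP
    [1,2] "sent" : (S\NP)\NP
  [2,3] "found" : S\(S\NP)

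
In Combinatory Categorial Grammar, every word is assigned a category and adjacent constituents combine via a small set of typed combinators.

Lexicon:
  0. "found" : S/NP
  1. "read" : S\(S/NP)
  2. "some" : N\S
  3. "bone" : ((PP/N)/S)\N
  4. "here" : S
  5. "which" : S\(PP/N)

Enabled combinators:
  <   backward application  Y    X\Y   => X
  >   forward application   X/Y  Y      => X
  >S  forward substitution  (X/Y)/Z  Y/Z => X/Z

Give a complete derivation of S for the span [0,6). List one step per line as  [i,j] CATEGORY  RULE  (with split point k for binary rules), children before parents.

[0,1] S/NP  lex  "found"
[1,2] S\(S/NP)  lex  "read"
[0,2] S  <  k=1
[2,3] N\S  lex  "some"
[0,3] N  <  k=2
[3,4] ((PP/N)/S)\N  lex  "bone"
[0,4] (PP/N)/S  <  k=3
[4,5] S  lex  "here"
[0,5] PP/N  >  k=4
[5,6] S\(PP/N)  lex  "which"
[0,6] S  <  k=5

[0,6] S   <
  [0,5] PP/N   >
    [0,4] (PP/N)/S   <
      [0,3] N   <
        [0,2] S   <
          [0,1] "found" : S/NP
          [1,2] "read" : S\(S/NP)
        [2,3] "some" : N\S
      [3,4] "bone" : ((PP/N)/S)\N
    [4,5] "here" : S
  [5,6] "which" : S\(PP/N)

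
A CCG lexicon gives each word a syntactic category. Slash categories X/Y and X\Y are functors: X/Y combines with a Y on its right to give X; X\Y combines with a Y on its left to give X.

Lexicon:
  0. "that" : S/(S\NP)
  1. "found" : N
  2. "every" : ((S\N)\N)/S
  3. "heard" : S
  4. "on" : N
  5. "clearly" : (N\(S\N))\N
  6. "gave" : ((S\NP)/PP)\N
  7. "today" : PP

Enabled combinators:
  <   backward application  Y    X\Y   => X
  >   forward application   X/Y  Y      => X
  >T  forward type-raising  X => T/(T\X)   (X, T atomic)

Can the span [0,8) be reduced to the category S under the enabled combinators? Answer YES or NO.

YES

[0,8] S   >
  [0,1] "that" : S/(S\NP)
  [1,8] S\NP   >
    [1,7] (S\NP)/PP   <
      [1,6] N   <
        [1,4] S\N   <
          [1,2] "found" : N
          [2,4] (S\N)\N   >
            [2,3] "every" : ((S\N)\N)/S
            [3,4] "heard" : S
        [4,6] N\(S\N)   <
          [4,5] "on" : N
          [5,6] "clearly" : (N\(S\N))\N
      [6,7] "gave" : ((S\NP)/PP)\N
    [7,8] "today" : PP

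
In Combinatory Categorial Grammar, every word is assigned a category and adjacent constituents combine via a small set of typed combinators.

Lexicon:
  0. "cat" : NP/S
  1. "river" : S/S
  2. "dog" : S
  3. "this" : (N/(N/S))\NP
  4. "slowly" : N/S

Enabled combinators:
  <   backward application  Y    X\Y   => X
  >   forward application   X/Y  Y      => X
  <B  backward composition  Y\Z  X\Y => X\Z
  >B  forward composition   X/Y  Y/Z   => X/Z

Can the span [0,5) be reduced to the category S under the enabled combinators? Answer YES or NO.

NO

NP/S S/S S (N/(N/S))\NP N/S
CKY chart[0,5] = {N}; S ∉ chart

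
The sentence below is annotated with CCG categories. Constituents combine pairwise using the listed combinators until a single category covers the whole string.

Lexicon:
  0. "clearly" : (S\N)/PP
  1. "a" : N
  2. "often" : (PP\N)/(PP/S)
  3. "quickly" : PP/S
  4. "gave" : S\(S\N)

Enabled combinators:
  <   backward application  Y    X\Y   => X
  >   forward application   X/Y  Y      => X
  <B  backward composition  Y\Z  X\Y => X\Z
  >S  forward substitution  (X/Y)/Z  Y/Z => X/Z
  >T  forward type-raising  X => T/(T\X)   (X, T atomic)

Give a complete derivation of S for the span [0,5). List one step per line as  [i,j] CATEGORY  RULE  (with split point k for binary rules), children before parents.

[0,1] (S\N)/PP  lex  "clearly"
[1,2] N  lex  "a"
[2,3] (PP\N)/(PP/S)  lex  "often"
[3,4] PP/S  lex  "quickly"
[2,4] PP\N  >  k=3
[1,4] PP  <  k=2
[0,4] S\N  >  k=1
[4,5] S\(S\N)  lex  "gave"
[0,5] S  <  k=4

[0,5] S   <
  [0,4] S\N   >
    [0,1] "clearly" : (S\N)/PP
    [1,4] PP   <
      [1,2] "a" : N
      [2,4] PP\N   >
        [2,3] "often" : (PP\N)/(PP/S)
        [3,4] "quickly" : PP/S
  [4,5] "gave" : S\(S\N)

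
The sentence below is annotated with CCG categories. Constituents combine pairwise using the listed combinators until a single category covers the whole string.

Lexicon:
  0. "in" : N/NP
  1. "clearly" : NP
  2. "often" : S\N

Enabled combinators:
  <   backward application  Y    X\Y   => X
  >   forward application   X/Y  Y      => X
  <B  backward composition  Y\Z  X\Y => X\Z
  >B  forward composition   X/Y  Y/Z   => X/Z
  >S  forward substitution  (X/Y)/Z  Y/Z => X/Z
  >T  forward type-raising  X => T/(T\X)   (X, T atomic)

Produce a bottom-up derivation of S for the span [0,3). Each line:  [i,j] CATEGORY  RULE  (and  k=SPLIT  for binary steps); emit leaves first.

[0,1] N/NP  lex  "in"
[1,2] NP  lex  "clearly"
[0,2] N  >  k=1
[2,3] S\N  lex  "often"
[0,3] S  <  k=2

[0,3] S   <
  [0,2] N   >
    [0,1] "in" : N/NP
    [1,2] "clearly" : NP
  [2,3] "often" : S\N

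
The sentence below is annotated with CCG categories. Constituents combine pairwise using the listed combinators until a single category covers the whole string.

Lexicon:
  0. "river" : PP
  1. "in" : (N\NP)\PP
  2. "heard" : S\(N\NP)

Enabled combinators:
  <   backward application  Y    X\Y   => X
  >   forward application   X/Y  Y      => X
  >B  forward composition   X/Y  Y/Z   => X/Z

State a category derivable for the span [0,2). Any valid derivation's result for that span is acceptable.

N\NP

[0,3] S   <
  [0,2] N\NP   <
    [0,1] "river" : PP
    [1,2] "in" : (N\NP)\PP
  [2,3] "heard" : S\(N\NP)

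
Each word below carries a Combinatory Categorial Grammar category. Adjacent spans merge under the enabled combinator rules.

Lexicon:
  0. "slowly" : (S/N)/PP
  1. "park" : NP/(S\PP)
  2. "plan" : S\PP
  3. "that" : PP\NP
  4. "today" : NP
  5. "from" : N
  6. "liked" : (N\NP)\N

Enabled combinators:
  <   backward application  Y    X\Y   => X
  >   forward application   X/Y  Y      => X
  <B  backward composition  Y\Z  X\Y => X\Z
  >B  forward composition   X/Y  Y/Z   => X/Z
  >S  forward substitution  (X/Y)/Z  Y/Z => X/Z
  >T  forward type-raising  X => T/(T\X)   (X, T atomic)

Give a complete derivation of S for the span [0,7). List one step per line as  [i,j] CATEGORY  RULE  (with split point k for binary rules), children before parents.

[0,7] S   >
  [0,4] S/N   >
    [0,1] "slowly" : (S/N)/PP
    [1,4] PP   <
      [1,3] NP   >
        [1,2] "park" : NP/(S\PP)
        [2,3] "plan" : S\PP
      [3,4] "that" : PP\NP
  [4,7] N   >
    [4,5] N/(N\NP)   >T
      [4,5] "today" : NP
    [5,7] N\NP   <
      [5,6] "from" : N
      [6,7] "liked" : (N\NP)\N

[0,1] (S/N)/PP  lex  "slowly"
[1,2] NP/(S\PP)  lex  "park"
[2,3] S\PP  lex  "plan"
[1,3] NP  >  k=2
[3,4] PP\NP  lex  "that"
[1,4] PP  <  k=3
[0,4] S/N  >  k=1
[4,5] NP  lex  "today"
[4,5] N/(N\NP)  >T
[5,6] N  lex  "from"
[6,7] (N\NP)\N  lex  "liked"
[5,7] N\NP  <  k=6
[4,7] N  >  k=5
[0,7] S  >  k=4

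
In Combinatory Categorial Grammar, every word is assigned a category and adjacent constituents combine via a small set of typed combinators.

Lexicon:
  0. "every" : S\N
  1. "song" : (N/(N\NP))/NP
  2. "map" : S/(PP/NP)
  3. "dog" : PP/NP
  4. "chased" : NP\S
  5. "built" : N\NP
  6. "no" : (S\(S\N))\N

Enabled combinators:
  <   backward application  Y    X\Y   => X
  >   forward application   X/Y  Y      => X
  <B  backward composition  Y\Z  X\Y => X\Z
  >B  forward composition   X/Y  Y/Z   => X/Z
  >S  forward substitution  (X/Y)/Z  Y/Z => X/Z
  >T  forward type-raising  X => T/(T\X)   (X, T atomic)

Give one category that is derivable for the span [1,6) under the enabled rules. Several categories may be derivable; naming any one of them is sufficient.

[0,7] S   <
  [0,1] "every" : S\N
  [1,7] S\(S\N)   <
    [1,6] N   >
      [1,5] N/(N\NP)   >
        [1,2] "song" : (N/(N\NP))/NP
        [2,5] NP   <
          [2,4] S   >
            [2,3] "map" : S/(PP/NP)
            [3,4] "dog" : PP/NP
          [4,5] "chased" : NP\S
      [5,6] "built" : N\NP
    [6,7] "no" : (S\(S\N))\N

N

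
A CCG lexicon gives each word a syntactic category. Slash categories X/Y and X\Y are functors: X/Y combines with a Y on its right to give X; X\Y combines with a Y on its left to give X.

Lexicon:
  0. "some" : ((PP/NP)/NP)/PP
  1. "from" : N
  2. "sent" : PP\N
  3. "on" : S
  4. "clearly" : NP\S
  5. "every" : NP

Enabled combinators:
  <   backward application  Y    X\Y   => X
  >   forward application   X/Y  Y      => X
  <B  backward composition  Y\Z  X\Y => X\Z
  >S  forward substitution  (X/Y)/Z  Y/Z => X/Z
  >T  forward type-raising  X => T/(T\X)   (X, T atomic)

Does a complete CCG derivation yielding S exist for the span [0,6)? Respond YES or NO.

NO

((PP/NP)/NP)/PP N PP\N S NP\S NP
CKY chart[0,6] = {N/(N\PP), NP/(NP\PP), PP, PP/(PP\PP), S/(S\PP)}; S ∉ chart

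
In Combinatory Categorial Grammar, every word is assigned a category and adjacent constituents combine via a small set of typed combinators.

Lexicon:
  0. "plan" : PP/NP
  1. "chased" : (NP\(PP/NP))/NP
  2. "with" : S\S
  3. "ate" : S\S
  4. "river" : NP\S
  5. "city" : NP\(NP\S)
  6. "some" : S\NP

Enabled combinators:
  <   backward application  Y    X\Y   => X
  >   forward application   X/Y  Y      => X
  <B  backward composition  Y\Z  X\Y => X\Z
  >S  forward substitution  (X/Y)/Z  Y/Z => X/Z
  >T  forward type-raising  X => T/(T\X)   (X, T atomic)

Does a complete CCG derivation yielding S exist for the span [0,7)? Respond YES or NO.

[0,7] S   <
  [0,6] NP   <
    [0,1] "plan" : PP/NP
    [1,6] NP\(PP/NP)   >
      [1,2] "chased" : (NP\(PP/NP))/NP
      [2,6] NP   <
        [2,5] NP\S   <B
          [2,4] S\S   <B
            [2,3] "with" : S\S
            [3,4] "ate" : S\S
          [4,5] "river" : NP\S
        [5,6] "city" : NP\(NP\S)
  [6,7] "some" : S\NP

YES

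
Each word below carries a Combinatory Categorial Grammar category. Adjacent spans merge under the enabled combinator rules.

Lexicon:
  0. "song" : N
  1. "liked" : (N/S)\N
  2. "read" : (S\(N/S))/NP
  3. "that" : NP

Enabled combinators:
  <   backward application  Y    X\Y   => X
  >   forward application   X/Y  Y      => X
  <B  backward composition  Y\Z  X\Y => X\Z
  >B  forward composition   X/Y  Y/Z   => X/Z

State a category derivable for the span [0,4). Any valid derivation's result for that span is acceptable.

S

[0,4] S   <
  [0,2] N/S   <
    [0,1] "song" : N
    [1,2] "liked" : (N/S)\N
  [2,4] S\(N/S)   >
    [2,3] "read" : (S\(N/S))/NP
    [3,4] "that" : NP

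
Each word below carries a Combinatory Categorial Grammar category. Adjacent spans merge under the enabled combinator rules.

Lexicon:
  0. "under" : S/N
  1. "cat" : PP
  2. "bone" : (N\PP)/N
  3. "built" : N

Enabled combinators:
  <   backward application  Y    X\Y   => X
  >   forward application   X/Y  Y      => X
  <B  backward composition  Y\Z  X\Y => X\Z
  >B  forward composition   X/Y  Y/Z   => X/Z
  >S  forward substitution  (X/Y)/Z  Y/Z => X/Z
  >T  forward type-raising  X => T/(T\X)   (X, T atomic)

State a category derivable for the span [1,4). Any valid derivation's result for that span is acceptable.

N

[0,4] S   >
  [0,1] "under" : S/N
  [1,4] N   <
    [1,2] "cat" : PP
    [2,4] N\PP   >
      [2,3] "bone" : (N\PP)/N
      [3,4] "built" : N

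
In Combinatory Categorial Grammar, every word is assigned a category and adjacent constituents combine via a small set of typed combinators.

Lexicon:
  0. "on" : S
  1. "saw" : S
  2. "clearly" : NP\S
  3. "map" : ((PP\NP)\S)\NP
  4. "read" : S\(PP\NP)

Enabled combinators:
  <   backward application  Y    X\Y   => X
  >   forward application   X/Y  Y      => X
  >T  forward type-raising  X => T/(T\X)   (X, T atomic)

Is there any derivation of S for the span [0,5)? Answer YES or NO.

YES

[0,5] S   <
  [0,4] PP\NP   <
    [0,1] "on" : S
    [1,4] (PP\NP)\S   <
      [1,3] NP   <
        [1,2] "saw" : S
        [2,3] "clearly" : NP\S
      [3,4] "map" : ((PP\NP)\S)\NP
  [4,5] "read" : S\(PP\NP)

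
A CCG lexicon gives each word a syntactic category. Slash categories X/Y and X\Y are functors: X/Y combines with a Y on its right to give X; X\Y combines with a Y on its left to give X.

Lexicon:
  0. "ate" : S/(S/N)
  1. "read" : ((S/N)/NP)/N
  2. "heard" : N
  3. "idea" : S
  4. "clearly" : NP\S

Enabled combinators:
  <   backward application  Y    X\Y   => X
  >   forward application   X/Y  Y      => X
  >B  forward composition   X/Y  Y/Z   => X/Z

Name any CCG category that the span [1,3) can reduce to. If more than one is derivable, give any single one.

(S/N)/NP

[0,5] S   >
  [0,1] "ate" : S/(S/N)
  [1,5] S/N   >
    [1,3] (S/N)/NP   >
      [1,2] "read" : ((S/N)/NP)/N
      [2,3] "heard" : N
    [3,5] NP   <
      [3,4] "idea" : S
      [4,5] "clearly" : NP\S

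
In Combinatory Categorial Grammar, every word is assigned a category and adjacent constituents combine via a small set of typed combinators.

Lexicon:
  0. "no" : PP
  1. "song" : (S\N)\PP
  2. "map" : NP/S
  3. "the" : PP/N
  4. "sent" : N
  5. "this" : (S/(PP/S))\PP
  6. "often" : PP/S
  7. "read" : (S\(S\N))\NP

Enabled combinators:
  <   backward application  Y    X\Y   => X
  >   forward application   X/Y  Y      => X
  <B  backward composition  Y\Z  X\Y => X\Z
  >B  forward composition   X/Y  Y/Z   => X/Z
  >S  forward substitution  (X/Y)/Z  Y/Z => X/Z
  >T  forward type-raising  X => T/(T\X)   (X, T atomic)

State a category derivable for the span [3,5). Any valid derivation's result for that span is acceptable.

[0,8] S   <
  [0,2] S\N   <
    [0,1] "no" : PP
    [1,2] "song" : (S\N)\PP
  [2,8] S\(S\N)   <
    [2,7] NP   >
      [2,3] "map" : NP/S
      [3,7] S   >
        [3,6] S/(PP/S)   <
          [3,5] PP   >
            [3,4] "the" : PP/N
            [4,5] "sent" : N
          [5,6] "this" : (S/(PP/S))\PP
        [6,7] "often" : PP/S
    [7,8] "read" : (S\(S\N))\NP

PP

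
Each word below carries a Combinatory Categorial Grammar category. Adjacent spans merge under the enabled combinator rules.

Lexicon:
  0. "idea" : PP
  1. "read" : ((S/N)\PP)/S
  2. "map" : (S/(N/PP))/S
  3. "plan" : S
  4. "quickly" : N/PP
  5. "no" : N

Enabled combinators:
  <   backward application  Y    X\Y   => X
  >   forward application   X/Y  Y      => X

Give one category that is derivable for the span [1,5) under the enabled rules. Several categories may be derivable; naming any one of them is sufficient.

[0,6] S   >
  [0,5] S/N   <
    [0,1] "idea" : PP
    [1,5] (S/N)\PP   >
      [1,2] "read" : ((S/N)\PP)/S
      [2,5] S   >
        [2,4] S/(N/PP)   >
          [2,3] "map" : (S/(N/PP))/S
          [3,4] "plan" : S
        [4,5] "quickly" : N/PP
  [5,6] "no" : N

(S/N)\PP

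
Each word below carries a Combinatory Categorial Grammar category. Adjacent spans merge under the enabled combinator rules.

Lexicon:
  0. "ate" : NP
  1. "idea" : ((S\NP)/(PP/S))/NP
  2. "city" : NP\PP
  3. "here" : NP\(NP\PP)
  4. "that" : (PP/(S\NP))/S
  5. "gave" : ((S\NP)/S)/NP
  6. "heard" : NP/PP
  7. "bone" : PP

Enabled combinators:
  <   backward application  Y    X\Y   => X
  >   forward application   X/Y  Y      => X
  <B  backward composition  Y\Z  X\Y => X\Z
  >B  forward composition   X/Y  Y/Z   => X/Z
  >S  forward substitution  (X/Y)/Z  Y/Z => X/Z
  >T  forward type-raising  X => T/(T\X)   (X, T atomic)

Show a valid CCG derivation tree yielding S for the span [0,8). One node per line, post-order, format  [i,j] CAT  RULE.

[0,1] NP  lex  "ate"
[0,1] S/(S\NP)  >T
[1,2] ((S\NP)/(PP/S))/NP  lex  "idea"
[2,3] NP\PP  lex  "city"
[3,4] NP\(NP\PP)  lex  "here"
[2,4] NP  <  k=3
[1,4] (S\NP)/(PP/S)  >  k=2
[4,5] (PP/(S\NP))/S  lex  "that"
[5,6] ((S\NP)/S)/NP  lex  "gave"
[6,7] NP/PP  lex  "heard"
[7,8] PP  lex  "bone"
[6,8] NP  >  k=7
[5,8] (S\NP)/S  >  k=6
[4,8] PP/S  >S  k=5
[1,8] S\NP  >  k=4
[0,8] S  >  k=1

[0,8] S   >
  [0,1] S/(S\NP)   >T
    [0,1] "ate" : NP
  [1,8] S\NP   >
    [1,4] (S\NP)/(PP/S)   >
      [1,2] "idea" : ((S\NP)/(PP/S))/NP
      [2,4] NP   <
        [2,3] "city" : NP\PP
        [3,4] "here" : NP\(NP\PP)
    [4,8] PP/S   >S
      [4,5] "that" : (PP/(S\NP))/S
      [5,8] (S\NP)/S   >
        [5,6] "gave" : ((S\NP)/S)/NP
        [6,8] NP   >
          [6,7] "heard" : NP/PP
          [7,8] "bone" : PP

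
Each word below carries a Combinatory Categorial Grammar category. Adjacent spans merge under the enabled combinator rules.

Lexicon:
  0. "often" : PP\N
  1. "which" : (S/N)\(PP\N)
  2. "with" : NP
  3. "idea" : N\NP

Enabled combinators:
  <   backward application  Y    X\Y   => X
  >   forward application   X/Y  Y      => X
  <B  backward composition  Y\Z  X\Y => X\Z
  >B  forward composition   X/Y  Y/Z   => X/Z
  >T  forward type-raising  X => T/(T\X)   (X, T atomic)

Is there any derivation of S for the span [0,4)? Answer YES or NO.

[0,4] S   >
  [0,2] S/N   <
    [0,1] "often" : PP\N
    [1,2] "which" : (S/N)\(PP\N)
  [2,4] N   >
    [2,3] N/(N\NP)   >T
      [2,3] "with" : NP
    [3,4] "idea" : N\NP

YES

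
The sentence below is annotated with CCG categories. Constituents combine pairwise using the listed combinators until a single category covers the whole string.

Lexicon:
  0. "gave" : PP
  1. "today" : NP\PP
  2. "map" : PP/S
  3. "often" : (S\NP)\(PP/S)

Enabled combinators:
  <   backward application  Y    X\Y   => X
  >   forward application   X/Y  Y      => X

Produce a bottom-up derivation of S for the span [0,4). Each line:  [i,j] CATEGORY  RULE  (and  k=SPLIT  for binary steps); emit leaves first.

[0,1] PP  lex  "gave"
[1,2] NP\PP  lex  "today"
[0,2] NP  <  k=1
[2,3] PP/S  lex  "map"
[3,4] (S\NP)\(PP/S)  lex  "often"
[2,4] S\NP  <  k=3
[0,4] S  <  k=2

[0,4] S   <
  [0,2] NP   <
    [0,1] "gave" : PP
    [1,2] "today" : NP\PP
  [2,4] S\NP   <
    [2,3] "map" : PP/S
    [3,4] "often" : (S\NP)\(PP/S)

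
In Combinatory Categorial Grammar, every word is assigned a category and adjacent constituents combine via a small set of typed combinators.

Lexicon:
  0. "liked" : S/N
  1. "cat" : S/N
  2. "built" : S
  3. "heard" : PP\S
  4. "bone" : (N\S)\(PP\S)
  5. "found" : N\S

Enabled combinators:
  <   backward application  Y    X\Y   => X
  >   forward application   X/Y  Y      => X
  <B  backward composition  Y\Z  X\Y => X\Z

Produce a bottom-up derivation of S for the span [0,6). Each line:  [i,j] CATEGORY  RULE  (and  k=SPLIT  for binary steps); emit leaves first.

[0,1] S/N  lex  "liked"
[1,2] S/N  lex  "cat"
[2,3] S  lex  "built"
[3,4] PP\S  lex  "heard"
[4,5] (N\S)\(PP\S)  lex  "bone"
[3,5] N\S  <  k=4
[2,5] N  <  k=3
[1,5] S  >  k=2
[5,6] N\S  lex  "found"
[1,6] N  <  k=5
[0,6] S  >  k=1

[0,6] S   >
  [0,1] "liked" : S/N
  [1,6] N   <
    [1,5] S   >
      [1,2] "cat" : S/N
      [2,5] N   <
        [2,3] "built" : S
        [3,5] N\S   <
          [3,4] "heard" : PP\S
          [4,5] "bone" : (N\S)\(PP\S)
    [5,6] "found" : N\S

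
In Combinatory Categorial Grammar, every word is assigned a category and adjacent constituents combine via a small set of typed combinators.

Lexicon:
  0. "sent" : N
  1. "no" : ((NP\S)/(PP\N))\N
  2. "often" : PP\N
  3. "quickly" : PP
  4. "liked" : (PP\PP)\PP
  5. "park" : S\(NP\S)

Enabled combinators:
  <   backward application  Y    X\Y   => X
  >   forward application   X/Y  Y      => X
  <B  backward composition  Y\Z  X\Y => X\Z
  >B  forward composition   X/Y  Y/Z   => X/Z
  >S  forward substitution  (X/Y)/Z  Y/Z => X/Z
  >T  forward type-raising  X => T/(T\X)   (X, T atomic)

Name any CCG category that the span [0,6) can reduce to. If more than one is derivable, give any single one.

[0,6] S   <
  [0,5] NP\S   >
    [0,2] (NP\S)/(PP\N)   <
      [0,1] "sent" : N
      [1,2] "no" : ((NP\S)/(PP\N))\N
    [2,5] PP\N   <B
      [2,3] "often" : PP\N
      [3,5] PP\PP   <
        [3,4] "quickly" : PP
        [4,5] "liked" : (PP\PP)\PP
  [5,6] "park" : S\(NP\S)

S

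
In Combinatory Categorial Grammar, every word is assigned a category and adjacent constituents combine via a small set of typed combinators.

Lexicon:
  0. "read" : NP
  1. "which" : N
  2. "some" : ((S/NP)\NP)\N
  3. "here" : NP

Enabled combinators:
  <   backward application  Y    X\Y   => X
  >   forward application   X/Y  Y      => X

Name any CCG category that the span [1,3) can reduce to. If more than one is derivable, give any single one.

[0,4] S   >
  [0,3] S/NP   <
    [0,1] "read" : NP
    [1,3] (S/NP)\NP   <
      [1,2] "which" : N
      [2,3] "some" : ((S/NP)\NP)\N
  [3,4] "here" : NP

(S/NP)\NP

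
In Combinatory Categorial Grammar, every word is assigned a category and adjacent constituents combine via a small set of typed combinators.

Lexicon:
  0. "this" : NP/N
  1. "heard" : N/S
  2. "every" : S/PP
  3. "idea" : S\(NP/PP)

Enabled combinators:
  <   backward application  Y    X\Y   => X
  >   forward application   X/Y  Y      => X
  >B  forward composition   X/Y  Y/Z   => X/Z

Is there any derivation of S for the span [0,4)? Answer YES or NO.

[0,4] S   <
  [0,3] NP/PP   >B
    [0,1] "this" : NP/N
    [1,3] N/PP   >B
      [1,2] "heard" : N/S
      [2,3] "every" : S/PP
  [3,4] "idea" : S\(NP/PP)

YES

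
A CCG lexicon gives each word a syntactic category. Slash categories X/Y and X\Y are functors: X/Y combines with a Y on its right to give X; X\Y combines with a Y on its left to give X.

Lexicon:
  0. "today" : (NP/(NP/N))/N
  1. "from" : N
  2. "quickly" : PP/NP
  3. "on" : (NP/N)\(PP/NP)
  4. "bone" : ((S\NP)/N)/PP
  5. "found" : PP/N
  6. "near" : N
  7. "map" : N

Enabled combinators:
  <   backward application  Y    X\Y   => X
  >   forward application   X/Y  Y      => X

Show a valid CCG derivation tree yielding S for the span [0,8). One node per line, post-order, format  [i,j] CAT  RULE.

[0,1] (NP/(NP/N))/N  lex  "today"
[1,2] N  lex  "from"
[0,2] NP/(NP/N)  >  k=1
[2,3] PP/NP  lex  "quickly"
[3,4] (NP/N)\(PP/NP)  lex  "on"
[2,4] NP/N  <  k=3
[0,4] NP  >  k=2
[4,5] ((S\NP)/N)/PP  lex  "bone"
[5,6] PP/N  lex  "found"
[6,7] N  lex  "near"
[5,7] PP  >  k=6
[4,7] (S\NP)/N  >  k=5
[7,8] N  lex  "map"
[4,8] S\NP  >  k=7
[0,8] S  <  k=4

[0,8] S   <
  [0,4] NP   >
    [0,2] NP/(NP/N)   >
      [0,1] "today" : (NP/(NP/N))/N
      [1,2] "from" : N
    [2,4] NP/N   <
      [2,3] "quickly" : PP/NP
      [3,4] "on" : (NP/N)\(PP/NP)
  [4,8] S\NP   >
    [4,7] (S\NP)/N   >
      [4,5] "bone" : ((S\NP)/N)/PP
      [5,7] PP   >
        [5,6] "found" : PP/N
        [6,7] "near" : N
    [7,8] "map" : N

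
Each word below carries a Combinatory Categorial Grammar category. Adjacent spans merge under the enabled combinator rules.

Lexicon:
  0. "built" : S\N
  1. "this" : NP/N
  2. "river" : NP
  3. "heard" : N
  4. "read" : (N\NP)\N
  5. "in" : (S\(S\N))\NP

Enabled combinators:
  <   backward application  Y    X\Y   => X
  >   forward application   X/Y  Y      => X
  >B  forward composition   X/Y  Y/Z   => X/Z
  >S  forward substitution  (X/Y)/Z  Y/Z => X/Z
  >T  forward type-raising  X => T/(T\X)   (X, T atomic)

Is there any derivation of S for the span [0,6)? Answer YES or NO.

YES

[0,6] S   <
  [0,1] "built" : S\N
  [1,6] S\(S\N)   <
    [1,5] NP   >
      [1,2] "this" : NP/N
      [2,5] N   <
        [2,3] "river" : NP
        [3,5] N\NP   <
          [3,4] "heard" : N
          [4,5] "read" : (N\NP)\N
    [5,6] "in" : (S\(S\N))\NP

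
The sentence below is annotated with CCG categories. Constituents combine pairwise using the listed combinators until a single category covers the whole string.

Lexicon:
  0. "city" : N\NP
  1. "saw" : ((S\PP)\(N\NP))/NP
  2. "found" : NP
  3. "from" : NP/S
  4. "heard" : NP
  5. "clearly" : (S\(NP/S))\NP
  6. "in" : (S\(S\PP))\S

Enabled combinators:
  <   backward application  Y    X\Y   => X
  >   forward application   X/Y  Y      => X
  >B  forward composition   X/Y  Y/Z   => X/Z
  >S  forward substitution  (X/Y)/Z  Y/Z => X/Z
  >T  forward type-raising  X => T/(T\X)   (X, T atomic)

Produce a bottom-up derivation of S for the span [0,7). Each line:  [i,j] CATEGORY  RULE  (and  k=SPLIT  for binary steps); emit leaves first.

[0,1] N\NP  lex  "city"
[1,2] ((S\PP)\(N\NP))/NP  lex  "saw"
[2,3] NP  lex  "found"
[1,3] (S\PP)\(N\NP)  >  k=2
[0,3] S\PP  <  k=1
[3,4] NP/S  lex  "from"
[4,5] NP  lex  "heard"
[5,6] (S\(NP/S))\NP  lex  "clearly"
[4,6] S\(NP/S)  <  k=5
[3,6] S  <  k=4
[6,7] (S\(S\PP))\S  lex  "in"
[3,7] S\(S\PP)  <  k=6
[0,7] S  <  k=3

[0,7] S   <
  [0,3] S\PP   <
    [0,1] "city" : N\NP
    [1,3] (S\PP)\(N\NP)   >
      [1,2] "saw" : ((S\PP)\(N\NP))/NP
      [2,3] "found" : NP
  [3,7] S\(S\PP)   <
    [3,6] S   <
      [3,4] "from" : NP/S
      [4,6] S\(NP/S)   <
        [4,5] "heard" : NP
        [5,6] "clearly" : (S\(NP/S))\NP
    [6,7] "in" : (S\(S\PP))\S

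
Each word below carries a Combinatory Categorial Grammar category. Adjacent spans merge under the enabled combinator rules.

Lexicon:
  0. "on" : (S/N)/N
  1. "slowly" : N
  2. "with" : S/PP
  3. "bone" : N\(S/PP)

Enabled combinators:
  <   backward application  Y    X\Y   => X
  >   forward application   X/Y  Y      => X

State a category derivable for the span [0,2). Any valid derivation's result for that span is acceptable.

[0,4] S   >
  [0,2] S/N   >
    [0,1] "on" : (S/N)/N
    [1,2] "slowly" : N
  [2,4] N   <
    [2,3] "with" : S/PP
    [3,4] "bone" : N\(S/PP)

S/N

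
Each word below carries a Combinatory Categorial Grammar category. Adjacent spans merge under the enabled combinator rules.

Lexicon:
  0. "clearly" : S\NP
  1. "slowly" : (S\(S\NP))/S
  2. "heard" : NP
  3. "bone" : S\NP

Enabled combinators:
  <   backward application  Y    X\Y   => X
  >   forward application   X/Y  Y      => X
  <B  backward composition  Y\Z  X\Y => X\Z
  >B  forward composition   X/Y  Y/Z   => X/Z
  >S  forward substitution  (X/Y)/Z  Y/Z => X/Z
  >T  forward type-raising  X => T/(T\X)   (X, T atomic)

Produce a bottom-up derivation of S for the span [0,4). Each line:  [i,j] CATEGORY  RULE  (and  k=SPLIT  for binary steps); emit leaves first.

[0,1] S\NP  lex  "clearly"
[1,2] (S\(S\NP))/S  lex  "slowly"
[2,3] NP  lex  "heard"
[2,3] S/(S\NP)  >T
[3,4] S\NP  lex  "bone"
[2,4] S  >  k=3
[1,4] S\(S\NP)  >  k=2
[0,4] S  <  k=1

[0,4] S   <
  [0,1] "clearly" : S\NP
  [1,4] S\(S\NP)   >
    [1,2] "slowly" : (S\(S\NP))/S
    [2,4] S   >
      [2,3] S/(S\NP)   >T
        [2,3] "heard" : NP
      [3,4] "bone" : S\NP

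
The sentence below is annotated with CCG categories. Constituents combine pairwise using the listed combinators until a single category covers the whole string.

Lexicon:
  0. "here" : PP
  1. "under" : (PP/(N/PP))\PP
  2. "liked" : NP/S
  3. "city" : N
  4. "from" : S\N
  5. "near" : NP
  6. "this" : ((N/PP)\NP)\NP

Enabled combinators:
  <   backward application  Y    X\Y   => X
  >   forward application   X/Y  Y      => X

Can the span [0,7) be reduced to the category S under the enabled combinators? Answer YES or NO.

PP (PP/(N/PP))\PP NP/S N S\N NP ((N/PP)\NP)\NP
CKY chart[0,7] = {PP}; S ∉ chart

NO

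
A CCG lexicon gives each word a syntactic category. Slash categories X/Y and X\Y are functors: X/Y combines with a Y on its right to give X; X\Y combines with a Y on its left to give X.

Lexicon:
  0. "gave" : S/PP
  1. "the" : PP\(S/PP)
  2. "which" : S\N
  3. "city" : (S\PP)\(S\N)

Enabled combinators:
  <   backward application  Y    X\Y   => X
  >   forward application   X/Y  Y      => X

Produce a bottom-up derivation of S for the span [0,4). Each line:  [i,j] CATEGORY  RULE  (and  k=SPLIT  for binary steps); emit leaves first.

[0,4] S   <
  [0,2] PP   <
    [0,1] "gave" : S/PP
    [1,2] "the" : PP\(S/PP)
  [2,4] S\PP   <
    [2,3] "which" : S\N
    [3,4] "city" : (S\PP)\(S\N)

[0,1] S/PP  lex  "gave"
[1,2] PP\(S/PP)  lex  "the"
[0,2] PP  <  k=1
[2,3] S\N  lex  "which"
[3,4] (S\PP)\(S\N)  lex  "city"
[2,4] S\PP  <  k=3
[0,4] S  <  k=2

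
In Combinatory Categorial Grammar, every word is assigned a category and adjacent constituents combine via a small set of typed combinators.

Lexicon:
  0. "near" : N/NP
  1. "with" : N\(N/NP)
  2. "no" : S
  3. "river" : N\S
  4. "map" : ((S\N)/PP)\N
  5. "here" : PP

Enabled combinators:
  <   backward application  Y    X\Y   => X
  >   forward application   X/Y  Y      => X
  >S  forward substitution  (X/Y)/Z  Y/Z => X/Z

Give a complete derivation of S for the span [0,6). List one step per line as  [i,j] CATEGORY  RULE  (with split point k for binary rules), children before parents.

[0,1] N/NP  lex  "near"
[1,2] N\(N/NP)  lex  "with"
[0,2] N  <  k=1
[2,3] S  lex  "no"
[3,4] N\S  lex  "river"
[2,4] N  <  k=3
[4,5] ((S\N)/PP)\N  lex  "map"
[2,5] (S\N)/PP  <  k=4
[5,6] PP  lex  "here"
[2,6] S\N  >  k=5
[0,6] S  <  k=2

[0,6] S   <
  [0,2] N   <
    [0,1] "near" : N/NP
    [1,2] "with" : N\(N/NP)
  [2,6] S\N   >
    [2,5] (S\N)/PP   <
      [2,4] N   <
        [2,3] "no" : S
        [3,4] "river" : N\S
      [4,5] "map" : ((S\N)/PP)\N
    [5,6] "here" : PP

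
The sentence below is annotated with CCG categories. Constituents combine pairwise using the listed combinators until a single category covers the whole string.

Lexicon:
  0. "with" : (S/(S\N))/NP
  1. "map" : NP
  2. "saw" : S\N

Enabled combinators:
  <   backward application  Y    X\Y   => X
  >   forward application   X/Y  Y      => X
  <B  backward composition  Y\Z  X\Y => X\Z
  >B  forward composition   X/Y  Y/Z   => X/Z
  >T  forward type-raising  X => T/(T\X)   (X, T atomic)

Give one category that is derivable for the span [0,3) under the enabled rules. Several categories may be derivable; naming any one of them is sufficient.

[0,3] S   >
  [0,2] S/(S\N)   >
    [0,1] "with" : (S/(S\N))/NP
    [1,2] "map" : NP
  [2,3] "saw" : S\N

S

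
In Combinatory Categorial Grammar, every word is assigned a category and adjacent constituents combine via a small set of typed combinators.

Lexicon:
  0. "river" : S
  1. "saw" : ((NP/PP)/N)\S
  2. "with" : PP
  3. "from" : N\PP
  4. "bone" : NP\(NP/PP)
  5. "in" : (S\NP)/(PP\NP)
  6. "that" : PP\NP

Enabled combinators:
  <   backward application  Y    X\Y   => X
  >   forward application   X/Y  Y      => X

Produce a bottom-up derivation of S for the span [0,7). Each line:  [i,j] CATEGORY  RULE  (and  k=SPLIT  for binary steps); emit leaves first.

[0,7] S   <
  [0,5] NP   <
    [0,4] NP/PP   >
      [0,2] (NP/PP)/N   <
        [0,1] "river" : S
        [1,2] "saw" : ((NP/PP)/N)\S
      [2,4] N   <
        [2,3] "with" : PP
        [3,4] "from" : N\PP
    [4,5] "bone" : NP\(NP/PP)
  [5,7] S\NP   >
    [5,6] "in" : (S\NP)/(PP\NP)
    [6,7] "that" : PP\NP

[0,1] S  lex  "river"
[1,2] ((NP/PP)/N)\S  lex  "saw"
[0,2] (NP/PP)/N  <  k=1
[2,3] PP  lex  "with"
[3,4] N\PP  lex  "from"
[2,4] N  <  k=3
[0,4] NP/PP  >  k=2
[4,5] NP\(NP/PP)  lex  "bone"
[0,5] NP  <  k=4
[5,6] (S\NP)/(PP\NP)  lex  "in"
[6,7] PP\NP  lex  "that"
[5,7] S\NP  >  k=6
[0,7] S  <  k=5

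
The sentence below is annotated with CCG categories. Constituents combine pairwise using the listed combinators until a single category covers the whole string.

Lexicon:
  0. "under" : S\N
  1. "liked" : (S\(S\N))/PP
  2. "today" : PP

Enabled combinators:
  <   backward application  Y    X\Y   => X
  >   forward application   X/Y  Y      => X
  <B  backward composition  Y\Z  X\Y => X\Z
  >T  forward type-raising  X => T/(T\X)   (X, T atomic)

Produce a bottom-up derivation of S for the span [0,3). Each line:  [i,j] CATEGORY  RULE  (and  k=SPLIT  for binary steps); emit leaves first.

[0,3] S   <
  [0,1] "under" : S\N
  [1,3] S\(S\N)   >
    [1,2] "liked" : (S\(S\N))/PP
    [2,3] "today" : PP

[0,1] S\N  lex  "under"
[1,2] (S\(S\N))/PP  lex  "liked"
[2,3] PP  lex  "today"
[1,3] S\(S\N)  >  k=2
[0,3] S  <  k=1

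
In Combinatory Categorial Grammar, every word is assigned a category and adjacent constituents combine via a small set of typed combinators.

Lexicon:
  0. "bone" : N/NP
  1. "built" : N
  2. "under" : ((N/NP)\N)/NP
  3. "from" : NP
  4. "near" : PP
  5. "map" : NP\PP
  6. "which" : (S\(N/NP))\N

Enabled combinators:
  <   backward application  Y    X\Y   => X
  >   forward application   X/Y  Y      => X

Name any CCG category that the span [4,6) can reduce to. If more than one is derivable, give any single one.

[0,7] S   <
  [0,1] "bone" : N/NP
  [1,7] S\(N/NP)   <
    [1,6] N   >
      [1,4] N/NP   <
        [1,2] "built" : N
        [2,4] (N/NP)\N   >
          [2,3] "under" : ((N/NP)\N)/NP
          [3,4] "from" : NP
      [4,6] NP   <
        [4,5] "near" : PP
        [5,6] "map" : NP\PP
    [6,7] "which" : (S\(N/NP))\N

NP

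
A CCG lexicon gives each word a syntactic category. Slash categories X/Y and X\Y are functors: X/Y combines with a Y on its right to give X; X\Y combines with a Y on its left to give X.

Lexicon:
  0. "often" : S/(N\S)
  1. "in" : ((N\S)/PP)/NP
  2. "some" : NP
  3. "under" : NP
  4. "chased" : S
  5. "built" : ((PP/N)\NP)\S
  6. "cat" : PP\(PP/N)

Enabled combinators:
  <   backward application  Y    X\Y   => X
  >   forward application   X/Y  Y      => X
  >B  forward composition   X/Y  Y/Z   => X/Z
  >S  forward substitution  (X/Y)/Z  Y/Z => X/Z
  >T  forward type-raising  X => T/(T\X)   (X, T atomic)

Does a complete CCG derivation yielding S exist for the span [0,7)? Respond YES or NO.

YES

[0,7] S   >
  [0,1] "often" : S/(N\S)
  [1,7] N\S   >
    [1,3] (N\S)/PP   >
      [1,2] "in" : ((N\S)/PP)/NP
      [2,3] "some" : NP
    [3,7] PP   <
      [3,6] PP/N   <
        [3,4] "under" : NP
        [4,6] (PP/N)\NP   <
          [4,5] "chased" : S
          [5,6] "built" : ((PP/N)\NP)\S
      [6,7] "cat" : PP\(PP/N)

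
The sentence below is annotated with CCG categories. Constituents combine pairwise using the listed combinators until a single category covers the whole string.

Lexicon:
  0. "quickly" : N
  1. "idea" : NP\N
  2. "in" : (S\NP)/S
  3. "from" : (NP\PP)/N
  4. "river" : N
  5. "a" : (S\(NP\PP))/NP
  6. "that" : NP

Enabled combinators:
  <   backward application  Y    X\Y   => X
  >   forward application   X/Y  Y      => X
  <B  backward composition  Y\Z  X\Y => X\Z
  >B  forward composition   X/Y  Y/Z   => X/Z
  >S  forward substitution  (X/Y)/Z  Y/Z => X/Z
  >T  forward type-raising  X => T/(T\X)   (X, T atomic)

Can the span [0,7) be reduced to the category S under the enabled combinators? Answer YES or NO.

[0,7] S   <
  [0,2] NP   <
    [0,1] "quickly" : N
    [1,2] "idea" : NP\N
  [2,7] S\NP   >
    [2,3] "in" : (S\NP)/S
    [3,7] S   <
      [3,5] NP\PP   >
        [3,4] "from" : (NP\PP)/N
        [4,5] "river" : N
      [5,7] S\(NP\PP)   >
        [5,6] "a" : (S\(NP\PP))/NP
        [6,7] "that" : NP

YES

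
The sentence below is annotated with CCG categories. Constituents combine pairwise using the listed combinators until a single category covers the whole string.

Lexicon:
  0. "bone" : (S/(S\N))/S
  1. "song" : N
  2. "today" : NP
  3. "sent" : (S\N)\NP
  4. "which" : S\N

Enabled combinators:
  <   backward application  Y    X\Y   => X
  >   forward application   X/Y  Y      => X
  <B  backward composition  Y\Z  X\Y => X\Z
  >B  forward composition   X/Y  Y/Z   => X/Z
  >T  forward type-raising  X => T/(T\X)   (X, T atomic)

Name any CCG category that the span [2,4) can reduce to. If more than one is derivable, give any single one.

S\N

[0,5] S   >
  [0,4] S/(S\N)   >
    [0,1] "bone" : (S/(S\N))/S
    [1,4] S   <
      [1,2] "song" : N
      [2,4] S\N   <
        [2,3] "today" : NP
        [3,4] "sent" : (S\N)\NP
  [4,5] "which" : S\N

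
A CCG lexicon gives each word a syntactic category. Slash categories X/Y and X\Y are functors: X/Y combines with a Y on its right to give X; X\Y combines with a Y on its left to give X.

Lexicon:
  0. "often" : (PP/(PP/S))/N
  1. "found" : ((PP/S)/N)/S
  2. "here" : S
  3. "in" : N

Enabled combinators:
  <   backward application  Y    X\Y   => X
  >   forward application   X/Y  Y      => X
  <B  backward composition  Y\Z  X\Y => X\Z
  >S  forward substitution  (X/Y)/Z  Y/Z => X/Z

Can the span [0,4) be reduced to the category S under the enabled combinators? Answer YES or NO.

(PP/(PP/S))/N ((PP/S)/N)/S S N
CKY chart[0,4] = {PP}; S ∉ chart

NO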